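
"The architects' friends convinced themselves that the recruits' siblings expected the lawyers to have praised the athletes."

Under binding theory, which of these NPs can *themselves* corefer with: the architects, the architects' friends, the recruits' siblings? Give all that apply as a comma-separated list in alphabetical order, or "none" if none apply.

the architects' friends

*themselves* is a reflexive; Principle A requires it to be bound within its binding domain — the matrix clause.
— the architects: possessor inside the subject DP of the matrix clause; does not c-command the reflexive — cannot bind it (Principle A).
— the architects' friends: subject of the matrix clause; c-commands the reflexive within its binding domain — allowed (Principle A).
— the recruits' siblings: subject of the clause headed by 'expected'; does not c-command the reflexive — cannot bind it (Principle A).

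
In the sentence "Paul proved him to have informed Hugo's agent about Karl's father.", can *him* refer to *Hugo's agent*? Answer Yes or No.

No

*him* is a pronoun; Principle B requires it to be free in its binding domain — the matrix clause.
— Hugo's agent: object of the clause headed by 'informed'; is c-commanded by the pronoun; coreference would bind this R-expression — blocked (Principle C).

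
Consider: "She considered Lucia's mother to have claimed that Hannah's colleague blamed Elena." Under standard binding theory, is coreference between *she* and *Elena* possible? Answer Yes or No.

No

*Elena* is an R-expression; Principle C requires it to be free (not bound by any c-commanding expression).
— she: subject of the matrix clause; the pronoun c-commands the R-expression — coreference blocked (Principle C).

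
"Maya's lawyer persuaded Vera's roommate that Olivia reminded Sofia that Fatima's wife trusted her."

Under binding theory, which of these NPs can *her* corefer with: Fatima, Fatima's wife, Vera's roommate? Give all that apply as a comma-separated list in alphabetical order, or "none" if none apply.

Fatima, Vera's roommate

*her* is a pronoun; Principle B requires it to be free in its binding domain — the clause headed by 'trusted'.
— Fatima: possessor inside the subject DP of the clause headed by 'trusted'; does not c-command the pronoun — Principle B does not apply; allowed.
— Fatima's wife: subject of the clause headed by 'trusted'; c-commands the pronoun within its binding domain — blocked (Principle B).
— Vera's roommate: object of the matrix clause; c-commands the pronoun but lies outside its binding domain — allowed.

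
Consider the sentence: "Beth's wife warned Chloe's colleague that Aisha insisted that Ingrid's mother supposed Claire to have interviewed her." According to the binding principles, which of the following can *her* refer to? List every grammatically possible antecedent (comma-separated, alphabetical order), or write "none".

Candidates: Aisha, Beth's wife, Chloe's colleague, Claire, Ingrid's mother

*her* is a pronoun; Principle B requires it to be free in its binding domain — the clause headed by 'interviewed'.
— Aisha: subject of the clause headed by 'insisted'; c-commands the pronoun but lies outside its binding domain — allowed.
— Beth's wife: subject of the matrix clause; c-commands the pronoun but lies outside its binding domain — allowed.
— Chloe's colleague: object of the matrix clause; c-commands the pronoun but lies outside its binding domain — allowed.
— Claire: subject of the clause headed by 'interviewed'; c-commands the pronoun within its binding domain — blocked (Principle B).
— Ingrid's mother: subject of the clause headed by 'supposed'; c-commands the pronoun but lies outside its binding domain — allowed.

Aisha, Beth's wife, Chloe's colleague, Ingrid's mother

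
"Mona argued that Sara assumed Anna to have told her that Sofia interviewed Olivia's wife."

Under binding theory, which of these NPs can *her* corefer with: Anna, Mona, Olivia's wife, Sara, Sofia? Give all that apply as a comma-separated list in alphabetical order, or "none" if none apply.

Mona, Sara

*her* is a pronoun; Principle B requires it to be free in its binding domain — the clause headed by 'told'.
— Anna: subject of the clause headed by 'told'; c-commands the pronoun within its binding domain — blocked (Principle B).
— Mona: subject of the matrix clause; c-commands the pronoun but lies outside its binding domain — allowed.
— Olivia's wife: object of the clause headed by 'interviewed'; is c-commanded by the pronoun; coreference would bind this R-expression — blocked (Principle C).
— Sara: subject of the clause headed by 'assumed'; c-commands the pronoun but lies outside its binding domain — allowed.
— Sofia: subject of the clause headed by 'interviewed'; is c-commanded by the pronoun; coreference would bind this R-expression — blocked (Principle C).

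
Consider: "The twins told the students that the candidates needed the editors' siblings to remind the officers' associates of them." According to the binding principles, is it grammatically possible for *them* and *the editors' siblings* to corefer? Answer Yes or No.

No

*them* is a pronoun; Principle B requires it to be free in its binding domain — the clause headed by 'remind'.
— the editors' siblings: subject of the clause headed by 'remind'; c-commands the pronoun within its binding domain — blocked (Principle B).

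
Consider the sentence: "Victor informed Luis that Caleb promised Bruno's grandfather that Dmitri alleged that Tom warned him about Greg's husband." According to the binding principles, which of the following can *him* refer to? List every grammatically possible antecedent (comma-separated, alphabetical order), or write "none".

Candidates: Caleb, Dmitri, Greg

Caleb, Dmitri

*him* is a pronoun; Principle B requires it to be free in its binding domain — the clause headed by 'warned'.
— Caleb: subject of the clause headed by 'promised'; c-commands the pronoun but lies outside its binding domain — allowed.
— Dmitri: subject of the clause headed by 'alleged'; c-commands the pronoun but lies outside its binding domain — allowed.
— Greg: possessor inside the second object DP of the clause headed by 'warned'; is c-commanded by the pronoun; coreference would bind this R-expression — blocked (Principle C).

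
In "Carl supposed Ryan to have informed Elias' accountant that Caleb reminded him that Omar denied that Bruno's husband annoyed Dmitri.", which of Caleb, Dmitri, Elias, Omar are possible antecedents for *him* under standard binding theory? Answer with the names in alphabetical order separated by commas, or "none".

Elias

*him* is a pronoun; Principle B requires it to be free in its binding domain — the clause headed by 'reminded'.
— Caleb: subject of the clause headed by 'reminded'; c-commands the pronoun within its binding domain — blocked (Principle B).
— Dmitri: object of the clause headed by 'annoyed'; is c-commanded by the pronoun; coreference would bind this R-expression — blocked (Principle C).
— Elias: possessor inside the object DP of the clause headed by 'informed'; does not c-command the pronoun — Principle B does not apply; allowed.
— Omar: subject of the clause headed by 'denied'; is c-commanded by the pronoun; coreference would bind this R-expression — blocked (Principle C).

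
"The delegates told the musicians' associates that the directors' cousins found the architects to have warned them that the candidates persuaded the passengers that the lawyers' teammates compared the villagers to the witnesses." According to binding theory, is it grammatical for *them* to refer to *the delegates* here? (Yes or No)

Yes

*the delegates* is an R-expression; Principle C requires it to be free (not bound by any c-commanding expression).
— them: object of the clause headed by 'warned'; the pronoun does not c-command the R-expression — coreference allowed.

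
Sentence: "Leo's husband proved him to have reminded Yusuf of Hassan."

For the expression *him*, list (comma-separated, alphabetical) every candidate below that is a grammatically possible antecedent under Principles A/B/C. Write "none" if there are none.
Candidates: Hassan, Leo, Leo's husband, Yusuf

Leo

*him* is a pronoun; Principle B requires it to be free in its binding domain — the matrix clause.
— Hassan: second object of the clause headed by 'reminded'; is c-commanded by the pronoun; coreference would bind this R-expression — blocked (Principle C).
— Leo: possessor inside the subject DP of the matrix clause; does not c-command the pronoun — Principle B does not apply; allowed.
— Leo's husband: subject of the matrix clause; c-commands the pronoun within its binding domain — blocked (Principle B).
— Yusuf: object of the clause headed by 'reminded'; is c-commanded by the pronoun; coreference would bind this R-expression — blocked (Principle C).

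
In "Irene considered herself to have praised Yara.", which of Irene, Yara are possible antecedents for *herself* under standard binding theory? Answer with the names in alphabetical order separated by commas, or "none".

Irene

*herself* is a reflexive; Principle A requires it to be bound within its binding domain — the matrix clause.
— Irene: subject of the matrix clause; c-commands the reflexive within its binding domain — allowed (Principle A).
— Yara: object of the clause headed by 'praised'; does not c-command the reflexive — cannot bind it (Principle A).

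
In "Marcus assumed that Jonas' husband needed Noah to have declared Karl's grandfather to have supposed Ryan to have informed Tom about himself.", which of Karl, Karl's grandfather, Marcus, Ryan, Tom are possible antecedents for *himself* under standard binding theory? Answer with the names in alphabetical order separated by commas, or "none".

Ryan, Tom

*himself* is a reflexive; Principle A requires it to be bound within its binding domain — the clause headed by 'informed'.
— Karl: possessor inside the subject DP of the clause headed by 'supposed'; does not c-command the reflexive — cannot bind it (Principle A).
— Karl's grandfather: subject of the clause headed by 'supposed'; c-commands the reflexive but lies outside its binding domain — cannot bind it (Principle A).
— Marcus: subject of the matrix clause; c-commands the reflexive but lies outside its binding domain — cannot bind it (Principle A).
— Ryan: subject of the clause headed by 'informed'; c-commands the reflexive within its binding domain — allowed (Principle A).
— Tom: object of the clause headed by 'informed'; c-commands the reflexive within its binding domain — allowed (Principle A).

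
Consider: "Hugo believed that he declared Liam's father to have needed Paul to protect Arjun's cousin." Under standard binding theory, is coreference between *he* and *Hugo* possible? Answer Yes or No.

Yes

*Hugo* is an R-expression; Principle C requires it to be free (not bound by any c-commanding expression).
— he: subject of the clause headed by 'declared'; the pronoun does not c-command the R-expression — coreference allowed.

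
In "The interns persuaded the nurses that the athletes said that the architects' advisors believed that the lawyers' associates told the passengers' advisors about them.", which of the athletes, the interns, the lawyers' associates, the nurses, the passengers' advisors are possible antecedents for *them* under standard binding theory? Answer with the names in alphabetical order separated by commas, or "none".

the athletes, the interns, the nurses

*them* is a pronoun; Principle B requires it to be free in its binding domain — the clause headed by 'told'.
— the athletes: subject of the clause headed by 'said'; c-commands the pronoun but lies outside its binding domain — allowed.
— the interns: subject of the matrix clause; c-commands the pronoun but lies outside its binding domain — allowed.
— the lawyers' associates: subject of the clause headed by 'told'; c-commands the pronoun within its binding domain — blocked (Principle B).
— the nurses: object of the matrix clause; c-commands the pronoun but lies outside its binding domain — allowed.
— the passengers' advisors: object of the clause headed by 'told'; c-commands the pronoun within its binding domain — blocked (Principle B).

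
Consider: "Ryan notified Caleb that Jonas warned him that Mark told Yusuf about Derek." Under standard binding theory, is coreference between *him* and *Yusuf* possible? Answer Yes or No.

*Yusuf* is an R-expression; Principle C requires it to be free (not bound by any c-commanding expression).
— him: object of the clause headed by 'warned'; the pronoun c-commands the R-expression — coreference blocked (Principle C).

No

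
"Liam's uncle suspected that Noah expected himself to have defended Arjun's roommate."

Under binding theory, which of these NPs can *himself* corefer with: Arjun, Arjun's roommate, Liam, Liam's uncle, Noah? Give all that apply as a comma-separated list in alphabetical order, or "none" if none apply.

Noah

*himself* is a reflexive; Principle A requires it to be bound within its binding domain — the clause headed by 'expected'.
— Arjun: possessor inside the object DP of the clause headed by 'defended'; does not c-command the reflexive — cannot bind it (Principle A).
— Arjun's roommate: object of the clause headed by 'defended'; does not c-command the reflexive — cannot bind it (Principle A).
— Liam: possessor inside the subject DP of the matrix clause; does not c-command the reflexive — cannot bind it (Principle A).
— Liam's uncle: subject of the matrix clause; c-commands the reflexive but lies outside its binding domain — cannot bind it (Principle A).
— Noah: subject of the clause headed by 'expected'; c-commands the reflexive within its binding domain — allowed (Principle A).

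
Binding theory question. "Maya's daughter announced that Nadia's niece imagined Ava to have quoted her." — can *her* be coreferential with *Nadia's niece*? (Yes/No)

*her* is a pronoun; Principle B requires it to be free in its binding domain — the clause headed by 'quoted'.
— Nadia's niece: subject of the clause headed by 'imagined'; c-commands the pronoun but lies outside its binding domain — allowed.

Yes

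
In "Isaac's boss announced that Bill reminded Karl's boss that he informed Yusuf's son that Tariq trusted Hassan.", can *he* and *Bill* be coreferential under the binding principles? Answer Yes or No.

Yes

*Bill* is an R-expression; Principle C requires it to be free (not bound by any c-commanding expression).
— he: subject of the clause headed by 'informed'; the pronoun does not c-command the R-expression — coreference allowed.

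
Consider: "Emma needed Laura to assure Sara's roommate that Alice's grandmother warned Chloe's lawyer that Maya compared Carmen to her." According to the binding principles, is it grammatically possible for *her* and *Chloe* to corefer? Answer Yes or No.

*her* is a pronoun; Principle B requires it to be free in its binding domain — the clause headed by 'compared'.
— Chloe: possessor inside the object DP of the clause headed by 'warned'; does not c-command the pronoun — Principle B does not apply; allowed.

Yes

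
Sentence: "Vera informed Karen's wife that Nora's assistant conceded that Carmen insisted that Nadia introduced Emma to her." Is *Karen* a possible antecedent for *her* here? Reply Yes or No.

Yes

*her* is a pronoun; Principle B requires it to be free in its binding domain — the clause headed by 'introduced'.
— Karen: possessor inside the object DP of the matrix clause; does not c-command the pronoun — Principle B does not apply; allowed.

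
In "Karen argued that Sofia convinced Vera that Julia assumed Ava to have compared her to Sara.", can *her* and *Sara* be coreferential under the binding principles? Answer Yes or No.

*Sara* is an R-expression; Principle C requires it to be free (not bound by any c-commanding expression).
— her: object of the clause headed by 'compared'; the pronoun c-commands the R-expression — coreference blocked (Principle C).

No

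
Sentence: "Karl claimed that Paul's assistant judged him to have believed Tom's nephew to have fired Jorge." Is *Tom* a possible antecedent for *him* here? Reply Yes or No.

No

*him* is a pronoun; Principle B requires it to be free in its binding domain — the clause headed by 'judged'.
— Tom: possessor inside the subject DP of the clause headed by 'fired'; is c-commanded by the pronoun; coreference would bind this R-expression — blocked (Principle C).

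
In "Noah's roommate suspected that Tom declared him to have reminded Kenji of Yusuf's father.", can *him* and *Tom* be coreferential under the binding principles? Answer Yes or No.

No

*Tom* is an R-expression; Principle C requires it to be free (not bound by any c-commanding expression).
— him: subject of the clause headed by 'reminded'; the R-expression locally c-commands the pronoun — coreference blocked (Principle B on the pronoun).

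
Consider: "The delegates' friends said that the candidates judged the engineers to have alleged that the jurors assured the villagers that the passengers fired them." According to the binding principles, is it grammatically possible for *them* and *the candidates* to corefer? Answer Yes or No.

Yes

*them* is a pronoun; Principle B requires it to be free in its binding domain — the clause headed by 'fired'.
— the candidates: subject of the clause headed by 'judged'; c-commands the pronoun but lies outside its binding domain — allowed.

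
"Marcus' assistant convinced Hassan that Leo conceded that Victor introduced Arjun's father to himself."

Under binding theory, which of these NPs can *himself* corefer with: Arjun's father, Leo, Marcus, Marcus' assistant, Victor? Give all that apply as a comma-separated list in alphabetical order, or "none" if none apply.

*himself* is a reflexive; Principle A requires it to be bound within its binding domain — the clause headed by 'introduced'.
— Arjun's father: object of the clause headed by 'introduced'; c-commands the reflexive within its binding domain — allowed (Principle A).
— Leo: subject of the clause headed by 'conceded'; c-commands the reflexive but lies outside its binding domain — cannot bind it (Principle A).
— Marcus: possessor inside the subject DP of the matrix clause; does not c-command the reflexive — cannot bind it (Principle A).
— Marcus' assistant: subject of the matrix clause; c-commands the reflexive but lies outside its binding domain — cannot bind it (Principle A).
— Victor: subject of the clause headed by 'introduced'; c-commands the reflexive within its binding domain — allowed (Principle A).

Arjun's father, Victor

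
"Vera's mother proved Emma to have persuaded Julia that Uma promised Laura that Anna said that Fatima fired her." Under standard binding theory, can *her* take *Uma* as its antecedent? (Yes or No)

*her* is a pronoun; Principle B requires it to be free in its binding domain — the clause headed by 'fired'.
— Uma: subject of the clause headed by 'promised'; c-commands the pronoun but lies outside its binding domain — allowed.

Yes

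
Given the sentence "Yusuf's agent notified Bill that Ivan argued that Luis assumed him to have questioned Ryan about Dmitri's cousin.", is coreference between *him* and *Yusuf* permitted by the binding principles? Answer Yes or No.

Yes

*him* is a pronoun; Principle B requires it to be free in its binding domain — the clause headed by 'assumed'.
— Yusuf: possessor inside the subject DP of the matrix clause; does not c-command the pronoun — Principle B does not apply; allowed.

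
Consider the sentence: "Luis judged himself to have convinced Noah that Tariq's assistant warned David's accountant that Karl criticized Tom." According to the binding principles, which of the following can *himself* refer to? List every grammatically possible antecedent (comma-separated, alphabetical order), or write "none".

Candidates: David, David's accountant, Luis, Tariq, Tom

Luis

*himself* is a reflexive; Principle A requires it to be bound within its binding domain — the matrix clause.
— David: possessor inside the object DP of the clause headed by 'warned'; does not c-command the reflexive — cannot bind it (Principle A).
— David's accountant: object of the clause headed by 'warned'; does not c-command the reflexive — cannot bind it (Principle A).
— Luis: subject of the matrix clause; c-commands the reflexive within its binding domain — allowed (Principle A).
— Tariq: possessor inside the subject DP of the clause headed by 'warned'; does not c-command the reflexive — cannot bind it (Principle A).
— Tom: object of the clause headed by 'criticized'; does not c-command the reflexive — cannot bind it (Principle A).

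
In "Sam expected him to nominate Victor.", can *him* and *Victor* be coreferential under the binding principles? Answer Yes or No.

No

*Victor* is an R-expression; Principle C requires it to be free (not bound by any c-commanding expression).
— him: subject of the clause headed by 'nominate'; the pronoun c-commands the R-expression — coreference blocked (Principle C).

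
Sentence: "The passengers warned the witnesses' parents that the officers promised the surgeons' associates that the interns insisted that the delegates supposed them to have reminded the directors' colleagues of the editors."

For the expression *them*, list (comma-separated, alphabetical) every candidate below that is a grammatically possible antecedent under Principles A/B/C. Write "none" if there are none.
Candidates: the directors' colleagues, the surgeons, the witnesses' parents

the surgeons, the witnesses' parents

*them* is a pronoun; Principle B requires it to be free in its binding domain — the clause headed by 'supposed'.
— the directors' colleagues: object of the clause headed by 'reminded'; is c-commanded by the pronoun; coreference would bind this R-expression — blocked (Principle C).
— the surgeons: possessor inside the object DP of the clause headed by 'promised'; does not c-command the pronoun — Principle B does not apply; allowed.
— the witnesses' parents: object of the matrix clause; c-commands the pronoun but lies outside its binding domain — allowed.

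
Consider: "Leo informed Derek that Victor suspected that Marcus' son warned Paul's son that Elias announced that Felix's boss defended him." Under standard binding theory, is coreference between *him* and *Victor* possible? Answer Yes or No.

*Victor* is an R-expression; Principle C requires it to be free (not bound by any c-commanding expression).
— him: object of the clause headed by 'defended'; the pronoun does not c-command the R-expression — coreference allowed.

Yes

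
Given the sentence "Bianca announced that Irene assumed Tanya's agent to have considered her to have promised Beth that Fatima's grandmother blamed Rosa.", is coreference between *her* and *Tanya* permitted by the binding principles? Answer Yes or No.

Yes

*her* is a pronoun; Principle B requires it to be free in its binding domain — the clause headed by 'considered'.
— Tanya: possessor inside the subject DP of the clause headed by 'considered'; does not c-command the pronoun — Principle B does not apply; allowed.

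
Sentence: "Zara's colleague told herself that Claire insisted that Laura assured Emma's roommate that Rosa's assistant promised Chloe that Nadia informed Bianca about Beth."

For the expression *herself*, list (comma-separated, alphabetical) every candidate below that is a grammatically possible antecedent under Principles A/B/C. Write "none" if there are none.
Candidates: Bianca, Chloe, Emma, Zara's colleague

*herself* is a reflexive; Principle A requires it to be bound within its binding domain — the matrix clause.
— Bianca: object of the clause headed by 'informed'; does not c-command the reflexive — cannot bind it (Principle A).
— Chloe: object of the clause headed by 'promised'; does not c-command the reflexive — cannot bind it (Principle A).
— Emma: possessor inside the object DP of the clause headed by 'assured'; does not c-command the reflexive — cannot bind it (Principle A).
— Zara's colleague: subject of the matrix clause; c-commands the reflexive within its binding domain — allowed (Principle A).

Zara's colleague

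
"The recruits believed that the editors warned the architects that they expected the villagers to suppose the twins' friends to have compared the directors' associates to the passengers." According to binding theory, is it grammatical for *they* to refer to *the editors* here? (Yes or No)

*the editors* is an R-expression; Principle C requires it to be free (not bound by any c-commanding expression).
— they: subject of the clause headed by 'expected'; the pronoun does not c-command the R-expression — coreference allowed.

Yes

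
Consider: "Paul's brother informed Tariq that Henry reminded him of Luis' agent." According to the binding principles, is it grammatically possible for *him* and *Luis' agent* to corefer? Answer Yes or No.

No

*him* is a pronoun; Principle B requires it to be free in its binding domain — the clause headed by 'reminded'.
— Luis' agent: second object of the clause headed by 'reminded'; is c-commanded by the pronoun; coreference would bind this R-expression — blocked (Principle C).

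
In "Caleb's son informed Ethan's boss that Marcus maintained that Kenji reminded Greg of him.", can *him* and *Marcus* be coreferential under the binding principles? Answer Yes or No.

Yes

*Marcus* is an R-expression; Principle C requires it to be free (not bound by any c-commanding expression).
— him: second object of the clause headed by 'reminded'; the pronoun does not c-command the R-expression — coreference allowed.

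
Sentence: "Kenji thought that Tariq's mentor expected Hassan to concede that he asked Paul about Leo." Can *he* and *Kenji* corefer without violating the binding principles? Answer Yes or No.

Yes

*Kenji* is an R-expression; Principle C requires it to be free (not bound by any c-commanding expression).
— he: subject of the clause headed by 'asked'; the pronoun does not c-command the R-expression — coreference allowed.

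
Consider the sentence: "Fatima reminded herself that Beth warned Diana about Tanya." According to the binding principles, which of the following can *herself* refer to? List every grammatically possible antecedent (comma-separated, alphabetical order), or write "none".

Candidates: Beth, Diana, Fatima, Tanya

Fatima

*herself* is a reflexive; Principle A requires it to be bound within its binding domain — the matrix clause.
— Beth: subject of the clause headed by 'warned'; does not c-command the reflexive — cannot bind it (Principle A).
— Diana: object of the clause headed by 'warned'; does not c-command the reflexive — cannot bind it (Principle A).
— Fatima: subject of the matrix clause; c-commands the reflexive within its binding domain — allowed (Principle A).
— Tanya: second object of the clause headed by 'warned'; does not c-command the reflexive — cannot bind it (Principle A).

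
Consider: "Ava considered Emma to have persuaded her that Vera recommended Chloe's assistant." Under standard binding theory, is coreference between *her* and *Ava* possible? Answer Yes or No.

*Ava* is an R-expression; Principle C requires it to be free (not bound by any c-commanding expression).
— her: object of the clause headed by 'persuaded'; the pronoun does not c-command the R-expression — coreference allowed.

Yes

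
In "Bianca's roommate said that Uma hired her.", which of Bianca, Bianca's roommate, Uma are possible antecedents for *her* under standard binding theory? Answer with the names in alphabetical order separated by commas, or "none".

Bianca, Bianca's roommate

*her* is a pronoun; Principle B requires it to be free in its binding domain — the clause headed by 'hired'.
— Bianca: possessor inside the subject DP of the matrix clause; does not c-command the pronoun — Principle B does not apply; allowed.
— Bianca's roommate: subject of the matrix clause; c-commands the pronoun but lies outside its binding domain — allowed.
— Uma: subject of the clause headed by 'hired'; c-commands the pronoun within its binding domain — blocked (Principle B).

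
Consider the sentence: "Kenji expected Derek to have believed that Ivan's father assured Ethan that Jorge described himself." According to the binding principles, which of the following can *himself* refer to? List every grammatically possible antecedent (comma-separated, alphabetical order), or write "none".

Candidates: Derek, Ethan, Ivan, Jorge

Jorge

*himself* is a reflexive; Principle A requires it to be bound within its binding domain — the clause headed by 'described'.
— Derek: subject of the clause headed by 'believed'; c-commands the reflexive but lies outside its binding domain — cannot bind it (Principle A).
— Ethan: object of the clause headed by 'assured'; c-commands the reflexive but lies outside its binding domain — cannot bind it (Principle A).
— Ivan: possessor inside the subject DP of the clause headed by 'assured'; does not c-command the reflexive — cannot bind it (Principle A).
— Jorge: subject of the clause headed by 'described'; c-commands the reflexive within its binding domain — allowed (Principle A).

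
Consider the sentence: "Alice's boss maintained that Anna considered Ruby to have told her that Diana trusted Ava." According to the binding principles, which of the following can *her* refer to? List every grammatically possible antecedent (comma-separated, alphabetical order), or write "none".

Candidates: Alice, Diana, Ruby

Alice

*her* is a pronoun; Principle B requires it to be free in its binding domain — the clause headed by 'told'.
— Alice: possessor inside the subject DP of the matrix clause; does not c-command the pronoun — Principle B does not apply; allowed.
— Diana: subject of the clause headed by 'trusted'; is c-commanded by the pronoun; coreference would bind this R-expression — blocked (Principle C).
— Ruby: subject of the clause headed by 'told'; c-commands the pronoun within its binding domain — blocked (Principle B).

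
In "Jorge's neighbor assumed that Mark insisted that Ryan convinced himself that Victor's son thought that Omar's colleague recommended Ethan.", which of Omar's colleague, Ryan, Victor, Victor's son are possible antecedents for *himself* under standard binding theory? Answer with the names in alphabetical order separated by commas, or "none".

Ryan

*himself* is a reflexive; Principle A requires it to be bound within its binding domain — the clause headed by 'convinced'.
— Omar's colleague: subject of the clause headed by 'recommended'; does not c-command the reflexive — cannot bind it (Principle A).
— Ryan: subject of the clause headed by 'convinced'; c-commands the reflexive within its binding domain — allowed (Principle A).
— Victor: possessor inside the subject DP of the clause headed by 'thought'; does not c-command the reflexive — cannot bind it (Principle A).
— Victor's son: subject of the clause headed by 'thought'; does not c-command the reflexive — cannot bind it (Principle A).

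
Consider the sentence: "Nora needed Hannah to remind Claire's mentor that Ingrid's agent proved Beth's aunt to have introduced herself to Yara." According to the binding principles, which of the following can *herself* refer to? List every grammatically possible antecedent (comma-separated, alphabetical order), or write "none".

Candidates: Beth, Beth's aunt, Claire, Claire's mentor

*herself* is a reflexive; Principle A requires it to be bound within its binding domain — the clause headed by 'introduced'.
— Beth: possessor inside the subject DP of the clause headed by 'introduced'; does not c-command the reflexive — cannot bind it (Principle A).
— Beth's aunt: subject of the clause headed by 'introduced'; c-commands the reflexive within its binding domain — allowed (Principle A).
— Claire: possessor inside the object DP of the clause headed by 'remind'; does not c-command the reflexive — cannot bind it (Principle A).
— Claire's mentor: object of the clause headed by 'remind'; c-commands the reflexive but lies outside its binding domain — cannot bind it (Principle A).

Beth's aunt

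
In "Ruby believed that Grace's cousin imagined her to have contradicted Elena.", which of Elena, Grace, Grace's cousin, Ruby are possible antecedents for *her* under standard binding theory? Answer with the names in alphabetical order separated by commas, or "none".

*her* is a pronoun; Principle B requires it to be free in its binding domain — the clause headed by 'imagined'.
— Elena: object of the clause headed by 'contradicted'; is c-commanded by the pronoun; coreference would bind this R-expression — blocked (Principle C).
— Grace: possessor inside the subject DP of the clause headed by 'imagined'; does not c-command the pronoun — Principle B does not apply; allowed.
— Grace's cousin: subject of the clause headed by 'imagined'; c-commands the pronoun within its binding domain — blocked (Principle B).
— Ruby: subject of the matrix clause; c-commands the pronoun but lies outside its binding domain — allowed.

Grace, Ruby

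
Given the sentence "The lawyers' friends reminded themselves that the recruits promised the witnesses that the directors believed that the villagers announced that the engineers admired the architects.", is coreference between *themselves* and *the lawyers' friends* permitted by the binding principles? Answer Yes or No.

*themselves* is a reflexive; Principle A requires it to be bound within its binding domain — the matrix clause.
— the lawyers' friends: subject of the matrix clause; c-commands the reflexive within its binding domain — allowed (Principle A).

Yes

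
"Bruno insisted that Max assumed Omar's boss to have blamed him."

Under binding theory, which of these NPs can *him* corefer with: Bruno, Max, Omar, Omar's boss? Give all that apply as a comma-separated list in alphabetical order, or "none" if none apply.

*him* is a pronoun; Principle B requires it to be free in its binding domain — the clause headed by 'blamed'.
— Bruno: subject of the matrix clause; c-commands the pronoun but lies outside its binding domain — allowed.
— Max: subject of the clause headed by 'assumed'; c-commands the pronoun but lies outside its binding domain — allowed.
— Omar: possessor inside the subject DP of the clause headed by 'blamed'; does not c-command the pronoun — Principle B does not apply; allowed.
— Omar's boss: subject of the clause headed by 'blamed'; c-commands the pronoun within its binding domain — blocked (Principle B).

Bruno, Max, Omar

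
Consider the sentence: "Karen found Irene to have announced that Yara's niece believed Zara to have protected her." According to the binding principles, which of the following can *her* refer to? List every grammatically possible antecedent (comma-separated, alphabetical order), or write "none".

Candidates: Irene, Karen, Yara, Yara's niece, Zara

Irene, Karen, Yara, Yara's niece

*her* is a pronoun; Principle B requires it to be free in its binding domain — the clause headed by 'protected'.
— Irene: subject of the clause headed by 'announced'; c-commands the pronoun but lies outside its binding domain — allowed.
— Karen: subject of the matrix clause; c-commands the pronoun but lies outside its binding domain — allowed.
— Yara: possessor inside the subject DP of the clause headed by 'believed'; does not c-command the pronoun — Principle B does not apply; allowed.
— Yara's niece: subject of the clause headed by 'believed'; c-commands the pronoun but lies outside its binding domain — allowed.
— Zara: subject of the clause headed by 'protected'; c-commands the pronoun within its binding domain — blocked (Principle B).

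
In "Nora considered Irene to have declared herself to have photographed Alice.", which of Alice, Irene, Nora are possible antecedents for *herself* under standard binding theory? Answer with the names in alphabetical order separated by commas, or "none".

*herself* is a reflexive; Principle A requires it to be bound within its binding domain — the clause headed by 'declared'.
— Alice: object of the clause headed by 'photographed'; does not c-command the reflexive — cannot bind it (Principle A).
— Irene: subject of the clause headed by 'declared'; c-commands the reflexive within its binding domain — allowed (Principle A).
— Nora: subject of the matrix clause; c-commands the reflexive but lies outside its binding domain — cannot bind it (Principle A).

Irene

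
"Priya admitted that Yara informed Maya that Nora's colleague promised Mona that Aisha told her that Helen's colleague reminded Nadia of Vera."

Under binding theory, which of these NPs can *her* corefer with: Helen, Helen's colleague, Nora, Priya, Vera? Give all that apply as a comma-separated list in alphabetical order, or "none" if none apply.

*her* is a pronoun; Principle B requires it to be free in its binding domain — the clause headed by 'told'.
— Helen: possessor inside the subject DP of the clause headed by 'reminded'; is c-commanded by the pronoun; coreference would bind this R-expression — blocked (Principle C).
— Helen's colleague: subject of the clause headed by 'reminded'; is c-commanded by the pronoun; coreference would bind this R-expression — blocked (Principle C).
— Nora: possessor inside the subject DP of the clause headed by 'promised'; does not c-command the pronoun — Principle B does not apply; allowed.
— Priya: subject of the matrix clause; c-commands the pronoun but lies outside its binding domain — allowed.
— Vera: second object of the clause headed by 'reminded'; is c-commanded by the pronoun; coreference would bind this R-expression — blocked (Principle C).

Nora, Priya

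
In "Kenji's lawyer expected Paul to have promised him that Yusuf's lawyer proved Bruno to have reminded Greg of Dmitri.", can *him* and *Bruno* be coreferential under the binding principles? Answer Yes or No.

No

*Bruno* is an R-expression; Principle C requires it to be free (not bound by any c-commanding expression).
— him: object of the clause headed by 'promised'; the pronoun c-commands the R-expression — coreference blocked (Principle C).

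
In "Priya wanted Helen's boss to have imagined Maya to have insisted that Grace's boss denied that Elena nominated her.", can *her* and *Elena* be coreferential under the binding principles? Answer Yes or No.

No

*Elena* is an R-expression; Principle C requires it to be free (not bound by any c-commanding expression).
— her: object of the clause headed by 'nominated'; the R-expression locally c-commands the pronoun — coreference blocked (Principle B on the pronoun).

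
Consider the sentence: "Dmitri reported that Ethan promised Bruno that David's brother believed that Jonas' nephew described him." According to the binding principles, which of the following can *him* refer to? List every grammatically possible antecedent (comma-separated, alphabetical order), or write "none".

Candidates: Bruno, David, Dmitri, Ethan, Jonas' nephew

Bruno, David, Dmitri, Ethan

*him* is a pronoun; Principle B requires it to be free in its binding domain — the clause headed by 'described'.
— Bruno: object of the clause headed by 'promised'; c-commands the pronoun but lies outside its binding domain — allowed.
— David: possessor inside the subject DP of the clause headed by 'believed'; does not c-command the pronoun — Principle B does not apply; allowed.
— Dmitri: subject of the matrix clause; c-commands the pronoun but lies outside its binding domain — allowed.
— Ethan: subject of the clause headed by 'promised'; c-commands the pronoun but lies outside its binding domain — allowed.
— Jonas' nephew: subject of the clause headed by 'described'; c-commands the pronoun within its binding domain — blocked (Principle B).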